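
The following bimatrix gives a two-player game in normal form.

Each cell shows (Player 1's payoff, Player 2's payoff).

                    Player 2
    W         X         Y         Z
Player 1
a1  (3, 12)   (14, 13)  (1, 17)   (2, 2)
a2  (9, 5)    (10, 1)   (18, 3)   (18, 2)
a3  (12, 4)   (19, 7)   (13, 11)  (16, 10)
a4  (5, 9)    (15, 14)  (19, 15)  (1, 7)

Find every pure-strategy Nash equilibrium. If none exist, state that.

Pure NE: (a4, Y)

Player 1 against W: payoffs 3, 9, 12, 5 → best response a3.
Player 1 against X: payoffs 14, 10, 19, 15 → best response a3.
Player 1 against Y: payoffs 1, 18, 13, 19 → best response a4.
Player 1 against Z: payoffs 2, 18, 16, 1 → best response a2.
Player 2 against a1: payoffs 12, 13, 17, 2 → best response Y.
Player 2 against a2: payoffs 5, 1, 3, 2 → best response W.
Player 2 against a3: payoffs 4, 7, 11, 10 → best response Y.
Player 2 against a4: payoffs 9, 14, 15, 7 → best response Y.
Mutual best responses: (a4, Y).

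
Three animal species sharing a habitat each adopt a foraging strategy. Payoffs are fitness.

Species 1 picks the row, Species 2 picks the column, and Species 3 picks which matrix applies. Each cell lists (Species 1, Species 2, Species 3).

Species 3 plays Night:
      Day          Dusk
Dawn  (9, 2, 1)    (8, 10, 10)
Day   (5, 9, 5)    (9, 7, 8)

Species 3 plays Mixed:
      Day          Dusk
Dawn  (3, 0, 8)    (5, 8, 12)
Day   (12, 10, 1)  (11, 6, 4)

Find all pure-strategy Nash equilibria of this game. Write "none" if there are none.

This game has no pure Nash equilibrium.

Mark each player's best response to every combination of opponents' strategies; a profile where every player is best-responding is a pure Nash equilibrium.
Species 1 against (Day, Night): payoffs 9, 5 → best response Dawn.
Species 1 against (Day, Mixed): payoffs 3, 12 → best response Day.
Species 1 against (Dusk, Night): payoffs 8, 9 → best response Day.
Species 1 against (Dusk, Mixed): payoffs 5, 11 → best response Day.
Species 2 against (Dawn, Night): payoffs 2, 10 → best response Dusk.
Species 2 against (Dawn, Mixed): payoffs 0, 8 → best response Dusk.
Species 2 against (Day, Night): payoffs 9, 7 → best response Day.
Species 2 against (Day, Mixed): payoffs 10, 6 → best response Day.
Species 3 against (Dawn, Day): payoffs 1, 8 → best response Mixed.
Species 3 against (Dawn, Dusk): payoffs 10, 12 → best response Mixed.
Species 3 against (Day, Day): payoffs 5, 1 → best response Night.
Species 3 against (Day, Dusk): payoffs 8, 4 → best response Night.
No profile is a mutual best response for all players.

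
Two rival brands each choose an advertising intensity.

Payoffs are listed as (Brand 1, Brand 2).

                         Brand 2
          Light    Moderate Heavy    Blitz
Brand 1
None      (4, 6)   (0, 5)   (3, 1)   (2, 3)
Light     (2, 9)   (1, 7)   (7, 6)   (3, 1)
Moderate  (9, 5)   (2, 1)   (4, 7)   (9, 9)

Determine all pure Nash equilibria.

For each strategy profile, look for a profitable unilateral deviation.
(None, Light): Brand 1 can switch to Moderate (4 → 9). Not NE.
(None, Moderate): Brand 1 can switch to Light (0 → 1). Not NE.
(None, Heavy): Brand 1 can switch to Light (3 → 7). Not NE.
(None, Blitz): Brand 1 can switch to Light (2 → 3). Not NE.
(Light, Light): Brand 1 can switch to None (2 → 4). Not NE.
(Light, Moderate): Brand 1 can switch to Moderate (1 → 2). Not NE.
(Moderate, Blitz): Brand 1 gets 9, best alternative 3; Brand 2 gets 9, best alternative 7. No profitable deviation — NE.
(The remaining 5 profiles each have a profitable deviation by the same check.)

The unique pure-strategy Nash equilibrium is (Moderate, Blitz).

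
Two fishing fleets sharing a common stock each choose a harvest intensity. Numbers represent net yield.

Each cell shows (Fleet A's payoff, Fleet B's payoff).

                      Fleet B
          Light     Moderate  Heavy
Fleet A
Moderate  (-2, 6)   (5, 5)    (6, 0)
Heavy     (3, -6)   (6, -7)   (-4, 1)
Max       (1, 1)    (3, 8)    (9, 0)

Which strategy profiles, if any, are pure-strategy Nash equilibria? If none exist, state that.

Fleet A against Light: payoffs -2, 3, 1 → best response Heavy.
Fleet A against Moderate: payoffs 5, 6, 3 → best response Heavy.
Fleet A against Heavy: payoffs 6, -4, 9 → best response Max.
Fleet B against Moderate: payoffs 6, 5, 0 → best response Light.
Fleet B against Heavy: payoffs -6, -7, 1 → best response Heavy.
Fleet B against Max: payoffs 1, 8, 0 → best response Moderate.
No profile is a mutual best response for all players.

none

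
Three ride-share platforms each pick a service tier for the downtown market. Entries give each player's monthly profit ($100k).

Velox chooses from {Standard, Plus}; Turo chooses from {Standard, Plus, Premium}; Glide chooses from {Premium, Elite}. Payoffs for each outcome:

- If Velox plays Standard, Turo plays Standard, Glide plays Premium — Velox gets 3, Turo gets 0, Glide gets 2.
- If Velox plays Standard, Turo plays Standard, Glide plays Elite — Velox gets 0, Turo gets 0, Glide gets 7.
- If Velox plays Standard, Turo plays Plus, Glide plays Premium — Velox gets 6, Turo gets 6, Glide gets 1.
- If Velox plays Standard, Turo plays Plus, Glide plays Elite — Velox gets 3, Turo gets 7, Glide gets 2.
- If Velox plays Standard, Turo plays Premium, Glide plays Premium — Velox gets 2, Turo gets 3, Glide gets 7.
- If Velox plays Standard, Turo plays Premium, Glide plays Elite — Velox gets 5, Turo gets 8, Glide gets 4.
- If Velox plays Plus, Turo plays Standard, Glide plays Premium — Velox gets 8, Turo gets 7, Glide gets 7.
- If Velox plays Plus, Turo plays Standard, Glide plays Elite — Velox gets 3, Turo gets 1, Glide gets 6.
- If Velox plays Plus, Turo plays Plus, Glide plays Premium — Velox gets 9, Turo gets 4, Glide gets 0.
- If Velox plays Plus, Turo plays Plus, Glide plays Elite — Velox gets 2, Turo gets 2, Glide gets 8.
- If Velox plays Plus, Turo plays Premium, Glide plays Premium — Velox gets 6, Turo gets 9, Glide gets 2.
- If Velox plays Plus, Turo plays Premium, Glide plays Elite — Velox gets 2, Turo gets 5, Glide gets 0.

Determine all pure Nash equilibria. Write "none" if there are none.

(Plus, Premium, Premium)

Velox against (Standard, Premium): payoffs 3, 8 → best response Plus.
Velox against (Standard, Elite): payoffs 0, 3 → best response Plus.
Velox against (Plus, Premium): payoffs 6, 9 → best response Plus.
Velox against (Plus, Elite): payoffs 3, 2 → best response Standard.
Velox against (Premium, Premium): payoffs 2, 6 → best response Plus.
Velox against (Premium, Elite): payoffs 5, 2 → best response Standard.
Turo against (Standard, Premium): payoffs 0, 6, 3 → best response Plus.
Turo against (Standard, Elite): payoffs 0, 7, 8 → best response Premium.
Turo against (Plus, Premium): payoffs 7, 4, 9 → best response Premium.
Turo against (Plus, Elite): payoffs 1, 2, 5 → best response Premium.
Glide against (Standard, Standard): payoffs 2, 7 → best response Elite.
Glide against (Standard, Plus): payoffs 1, 2 → best response Elite.
Glide against (Standard, Premium): payoffs 7, 4 → best response Premium.
Glide against (Plus, Standard): payoffs 7, 6 → best response Premium.
Glide against (Plus, Plus): payoffs 0, 8 → best response Elite.
Glide against (Plus, Premium): payoffs 2, 0 → best response Premium.
Mutual best responses: (Plus, Premium, Premium).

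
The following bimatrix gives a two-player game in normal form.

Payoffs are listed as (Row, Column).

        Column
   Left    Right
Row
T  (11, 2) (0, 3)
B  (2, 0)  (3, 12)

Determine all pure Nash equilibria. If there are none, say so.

Pure NE: (B, Right)

Row against Left: payoffs 11, 2 → best response T.
Row against Right: payoffs 0, 3 → best response B.
Column against T: payoffs 2, 3 → best response Right.
Column against B: payoffs 0, 12 → best response Right.
Mutual best responses: (B, Right).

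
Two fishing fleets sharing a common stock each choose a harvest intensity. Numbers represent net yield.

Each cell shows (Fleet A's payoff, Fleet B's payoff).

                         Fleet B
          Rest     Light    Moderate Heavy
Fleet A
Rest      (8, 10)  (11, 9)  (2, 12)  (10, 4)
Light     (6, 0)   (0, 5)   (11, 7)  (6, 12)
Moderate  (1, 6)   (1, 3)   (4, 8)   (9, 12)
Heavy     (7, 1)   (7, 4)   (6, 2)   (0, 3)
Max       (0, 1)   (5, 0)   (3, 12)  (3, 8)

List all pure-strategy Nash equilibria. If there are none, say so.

Fleet A against Rest: payoffs 8, 6, 1, 7, 0 → best response Rest.
Fleet A against Light: payoffs 11, 0, 1, 7, 5 → best response Rest.
Fleet A against Moderate: payoffs 2, 11, 4, 6, 3 → best response Light.
Fleet A against Heavy: payoffs 10, 6, 9, 0, 3 → best response Rest.
Fleet B against Rest: payoffs 10, 9, 12, 4 → best response Moderate.
Fleet B against Light: payoffs 0, 5, 7, 12 → best response Heavy.
Fleet B against Moderate: payoffs 6, 3, 8, 12 → best response Heavy.
Fleet B against Heavy: payoffs 1, 4, 2, 3 → best response Light.
Fleet B against Max: payoffs 1, 0, 12, 8 → best response Moderate.
No profile is a mutual best response for all players.

No pure-strategy Nash equilibrium.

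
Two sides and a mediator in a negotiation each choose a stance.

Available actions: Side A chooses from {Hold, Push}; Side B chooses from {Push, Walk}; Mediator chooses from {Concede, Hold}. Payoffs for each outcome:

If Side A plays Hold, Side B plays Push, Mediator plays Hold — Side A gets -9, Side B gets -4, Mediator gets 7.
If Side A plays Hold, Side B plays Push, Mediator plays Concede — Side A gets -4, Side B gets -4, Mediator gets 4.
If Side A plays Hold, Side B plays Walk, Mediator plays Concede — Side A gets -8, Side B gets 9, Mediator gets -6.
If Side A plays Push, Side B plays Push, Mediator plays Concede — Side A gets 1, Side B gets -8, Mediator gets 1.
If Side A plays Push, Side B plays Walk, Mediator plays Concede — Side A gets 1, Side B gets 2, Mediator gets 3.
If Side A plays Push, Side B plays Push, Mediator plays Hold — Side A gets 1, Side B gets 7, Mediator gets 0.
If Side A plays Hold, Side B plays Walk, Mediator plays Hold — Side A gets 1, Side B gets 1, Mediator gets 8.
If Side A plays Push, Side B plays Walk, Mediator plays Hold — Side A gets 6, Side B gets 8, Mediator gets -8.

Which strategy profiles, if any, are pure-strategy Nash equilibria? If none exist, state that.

Mark each player's best response to every combination of opponents' strategies; a profile where every player is best-responding is a pure Nash equilibrium.
Side A against (Push, Concede): payoffs -4, 1 → best response Push.
Side A against (Push, Hold): payoffs -9, 1 → best response Push.
Side A against (Walk, Concede): payoffs -8, 1 → best response Push.
Side A against (Walk, Hold): payoffs 1, 6 → best response Push.
Side B against (Hold, Concede): payoffs -4, 9 → best response Walk.
Side B against (Hold, Hold): payoffs -4, 1 → best response Walk.
Side B against (Push, Concede): payoffs -8, 2 → best response Walk.
Side B against (Push, Hold): payoffs 7, 8 → best response Walk.
Mediator against (Hold, Push): payoffs 4, 7 → best response Hold.
Mediator against (Hold, Walk): payoffs -6, 8 → best response Hold.
Mediator against (Push, Push): payoffs 1, 0 → best response Concede.
Mediator against (Push, Walk): payoffs 3, -8 → best response Concede.
Mutual best responses: (Push, Walk, Concede).

The unique pure-strategy Nash equilibrium is (Push, Walk, Concede).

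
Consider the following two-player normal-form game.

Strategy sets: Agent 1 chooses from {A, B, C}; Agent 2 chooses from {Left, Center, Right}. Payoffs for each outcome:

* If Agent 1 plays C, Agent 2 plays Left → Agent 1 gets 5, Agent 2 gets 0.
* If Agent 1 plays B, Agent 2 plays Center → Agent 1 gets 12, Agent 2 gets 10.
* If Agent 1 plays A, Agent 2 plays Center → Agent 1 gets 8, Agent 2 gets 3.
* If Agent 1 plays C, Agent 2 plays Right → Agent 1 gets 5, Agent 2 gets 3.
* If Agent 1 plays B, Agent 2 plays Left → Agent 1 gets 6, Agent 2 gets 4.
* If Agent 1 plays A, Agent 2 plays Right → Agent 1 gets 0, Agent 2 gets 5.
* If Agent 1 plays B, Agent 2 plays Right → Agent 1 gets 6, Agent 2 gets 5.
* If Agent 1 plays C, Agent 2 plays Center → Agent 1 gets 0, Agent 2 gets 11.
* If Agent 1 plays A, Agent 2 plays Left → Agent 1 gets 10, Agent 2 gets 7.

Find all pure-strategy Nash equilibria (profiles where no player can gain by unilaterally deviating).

For each player, find the best response to each opponent profile; mutual best responses are the pure NE.
Agent 1 against Left: payoffs 10, 6, 5 → best response A.
Agent 1 against Center: payoffs 8, 12, 0 → best response B.
Agent 1 against Right: payoffs 0, 6, 5 → best response B.
Agent 2 against A: payoffs 7, 3, 5 → best response Left.
Agent 2 against B: payoffs 4, 10, 5 → best response Center.
Agent 2 against C: payoffs 0, 11, 3 → best response Center.
Mutual best responses: (A, Left); (B, Center).

The pure Nash equilibria are (A, Left); (B, Center).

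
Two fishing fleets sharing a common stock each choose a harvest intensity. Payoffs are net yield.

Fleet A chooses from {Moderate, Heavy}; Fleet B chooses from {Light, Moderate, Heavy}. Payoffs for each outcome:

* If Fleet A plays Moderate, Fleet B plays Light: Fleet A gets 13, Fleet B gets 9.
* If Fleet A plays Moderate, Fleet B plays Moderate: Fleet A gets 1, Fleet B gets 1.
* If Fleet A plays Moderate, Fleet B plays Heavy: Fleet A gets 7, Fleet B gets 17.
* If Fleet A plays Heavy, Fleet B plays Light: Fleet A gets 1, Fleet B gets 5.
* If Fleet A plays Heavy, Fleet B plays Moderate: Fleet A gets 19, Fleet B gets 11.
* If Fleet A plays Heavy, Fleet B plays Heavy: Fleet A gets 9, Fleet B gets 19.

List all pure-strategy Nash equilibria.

The unique pure-strategy Nash equilibrium is (Heavy, Heavy).

Fleet A against Light: payoffs 13, 1 → best response Moderate.
Fleet A against Moderate: payoffs 1, 19 → best response Heavy.
Fleet A against Heavy: payoffs 7, 9 → best response Heavy.
Fleet B against Moderate: payoffs 9, 1, 17 → best response Heavy.
Fleet B against Heavy: payoffs 5, 11, 19 → best response Heavy.
Mutual best responses: (Heavy, Heavy).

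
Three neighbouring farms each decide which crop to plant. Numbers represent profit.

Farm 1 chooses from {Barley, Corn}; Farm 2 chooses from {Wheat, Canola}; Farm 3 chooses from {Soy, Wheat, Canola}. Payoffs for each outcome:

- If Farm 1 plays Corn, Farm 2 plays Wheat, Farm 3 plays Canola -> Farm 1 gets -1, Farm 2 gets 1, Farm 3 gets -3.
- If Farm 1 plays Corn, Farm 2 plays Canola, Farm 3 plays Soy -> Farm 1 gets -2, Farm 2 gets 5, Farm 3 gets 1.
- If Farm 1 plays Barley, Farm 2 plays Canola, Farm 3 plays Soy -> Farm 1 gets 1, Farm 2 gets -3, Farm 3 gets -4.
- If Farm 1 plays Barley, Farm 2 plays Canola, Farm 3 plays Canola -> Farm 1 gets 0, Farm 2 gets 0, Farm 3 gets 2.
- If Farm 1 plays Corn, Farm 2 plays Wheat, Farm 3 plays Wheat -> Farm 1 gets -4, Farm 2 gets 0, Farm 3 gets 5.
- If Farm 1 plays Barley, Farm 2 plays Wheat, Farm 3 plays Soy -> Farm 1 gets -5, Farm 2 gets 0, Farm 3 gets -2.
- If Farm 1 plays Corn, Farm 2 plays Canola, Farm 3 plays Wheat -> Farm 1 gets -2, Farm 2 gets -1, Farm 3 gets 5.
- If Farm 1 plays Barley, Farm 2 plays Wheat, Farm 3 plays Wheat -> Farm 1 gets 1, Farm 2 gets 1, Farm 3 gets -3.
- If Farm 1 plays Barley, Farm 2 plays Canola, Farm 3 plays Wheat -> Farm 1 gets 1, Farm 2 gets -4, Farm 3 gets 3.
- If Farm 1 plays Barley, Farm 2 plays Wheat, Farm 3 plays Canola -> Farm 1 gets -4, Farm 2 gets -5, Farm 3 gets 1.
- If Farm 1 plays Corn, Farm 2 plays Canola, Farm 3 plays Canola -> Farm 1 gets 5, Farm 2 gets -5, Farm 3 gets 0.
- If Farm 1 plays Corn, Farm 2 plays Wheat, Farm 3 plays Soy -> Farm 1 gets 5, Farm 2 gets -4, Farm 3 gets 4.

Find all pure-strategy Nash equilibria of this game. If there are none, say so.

This game has no pure Nash equilibrium.

(Barley, Wheat, Soy): Farm 1 can switch to Corn (-5 → 5). Not NE.
(Barley, Wheat, Wheat): Farm 3 can switch to Soy (-3 → -2). Not NE.
(Barley, Wheat, Canola): Farm 1 can switch to Corn (-4 → -1). Not NE.
(Barley, Canola, Soy): Farm 2 can switch to Wheat (-3 → 0). Not NE.
(Barley, Canola, Wheat): Farm 2 can switch to Wheat (-4 → 1). Not NE.
(Barley, Canola, Canola): Farm 1 can switch to Corn (0 → 5). Not NE.
(The remaining 6 profiles each have a profitable deviation by the same check.)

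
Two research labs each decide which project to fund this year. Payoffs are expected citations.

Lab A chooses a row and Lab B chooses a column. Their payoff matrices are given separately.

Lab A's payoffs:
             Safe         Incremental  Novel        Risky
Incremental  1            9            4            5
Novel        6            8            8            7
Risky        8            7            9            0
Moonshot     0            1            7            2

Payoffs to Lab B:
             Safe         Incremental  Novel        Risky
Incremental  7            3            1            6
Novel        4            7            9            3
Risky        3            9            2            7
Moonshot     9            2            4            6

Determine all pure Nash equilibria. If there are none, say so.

Lab A against Safe: payoffs 1, 6, 8, 0 → best response Risky.
Lab A against Incremental: payoffs 9, 8, 7, 1 → best response Incremental.
Lab A against Novel: payoffs 4, 8, 9, 7 → best response Risky.
Lab A against Risky: payoffs 5, 7, 0, 2 → best response Novel.
Lab B against Incremental: payoffs 7, 3, 1, 6 → best response Safe.
Lab B against Novel: payoffs 4, 7, 9, 3 → best response Novel.
Lab B against Risky: payoffs 3, 9, 2, 7 → best response Incremental.
Lab B against Moonshot: payoffs 9, 2, 4, 6 → best response Safe.
No profile is a mutual best response for all players.

This game has no pure Nash equilibrium.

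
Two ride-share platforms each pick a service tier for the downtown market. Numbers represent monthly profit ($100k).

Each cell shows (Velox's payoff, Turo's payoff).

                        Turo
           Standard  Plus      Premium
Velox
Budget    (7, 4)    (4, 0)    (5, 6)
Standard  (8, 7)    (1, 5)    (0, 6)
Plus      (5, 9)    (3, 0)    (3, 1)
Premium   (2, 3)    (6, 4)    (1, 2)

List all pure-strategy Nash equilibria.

(Budget, Premium) and (Standard, Standard) and (Premium, Plus)

(Budget, Standard): Velox can switch to Standard (7 → 8). Not NE.
(Budget, Plus): Velox can switch to Premium (4 → 6). Not NE.
(Budget, Premium): Velox gets 5, best alternative 3; Turo gets 6, best alternative 4. No profitable deviation — NE.
(Standard, Standard): Velox gets 8, best alternative 7; Turo gets 7, best alternative 6. No profitable deviation — NE.
(Standard, Plus): Velox can switch to Budget (1 → 4). Not NE.
(Standard, Premium): Velox can switch to Budget (0 → 5). Not NE.
(Plus, Standard): Velox can switch to Budget (5 → 7). Not NE.
(Plus, Plus): Velox can switch to Budget (3 → 4). Not NE.
(Plus, Premium): Velox can switch to Budget (3 → 5). Not NE.
(Premium, Standard): Velox can switch to Budget (2 → 7). Not NE.
(Premium, Plus): Velox gets 6, best alternative 4; Turo gets 4, best alternative 3. No profitable deviation — NE.
(Premium, Premium): Velox can switch to Budget (1 → 5). Not NE.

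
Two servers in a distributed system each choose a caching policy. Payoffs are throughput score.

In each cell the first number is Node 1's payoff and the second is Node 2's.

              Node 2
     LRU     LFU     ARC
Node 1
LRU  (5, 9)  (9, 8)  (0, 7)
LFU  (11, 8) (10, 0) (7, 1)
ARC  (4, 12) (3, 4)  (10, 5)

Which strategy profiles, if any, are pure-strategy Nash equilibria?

Pure NE: (LFU, LRU)

Node 1 against LRU: payoffs 5, 11, 4 → best response LFU.
Node 1 against LFU: payoffs 9, 10, 3 → best response LFU.
Node 1 against ARC: payoffs 0, 7, 10 → best response ARC.
Node 2 against LRU: payoffs 9, 8, 7 → best response LRU.
Node 2 against LFU: payoffs 8, 0, 1 → best response LRU.
Node 2 against ARC: payoffs 12, 4, 5 → best response LRU.
Mutual best responses: (LFU, LRU).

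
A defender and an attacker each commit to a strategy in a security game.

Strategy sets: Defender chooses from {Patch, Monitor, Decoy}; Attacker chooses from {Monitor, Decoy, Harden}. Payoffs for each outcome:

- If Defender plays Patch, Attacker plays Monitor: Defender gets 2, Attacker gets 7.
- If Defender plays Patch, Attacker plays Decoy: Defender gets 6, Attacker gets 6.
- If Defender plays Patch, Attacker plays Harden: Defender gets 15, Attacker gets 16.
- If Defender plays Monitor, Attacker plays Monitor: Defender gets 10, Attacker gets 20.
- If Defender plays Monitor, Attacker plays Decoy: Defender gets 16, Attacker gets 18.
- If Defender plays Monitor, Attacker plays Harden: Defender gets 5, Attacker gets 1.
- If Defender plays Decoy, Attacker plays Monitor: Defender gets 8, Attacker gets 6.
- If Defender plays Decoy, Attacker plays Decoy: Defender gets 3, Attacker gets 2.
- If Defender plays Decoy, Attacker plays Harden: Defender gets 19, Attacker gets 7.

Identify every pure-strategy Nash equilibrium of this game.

Pure-strategy Nash equilibria: (Monitor, Monitor); (Decoy, Harden)

Defender against Monitor: payoffs 2, 10, 8 → best response Monitor.
Defender against Decoy: payoffs 6, 16, 3 → best response Monitor.
Defender against Harden: payoffs 15, 5, 19 → best response Decoy.
Attacker against Patch: payoffs 7, 6, 16 → best response Harden.
Attacker against Monitor: payoffs 20, 18, 1 → best response Monitor.
Attacker against Decoy: payoffs 6, 2, 7 → best response Harden.
Mutual best responses: (Monitor, Monitor); (Decoy, Harden).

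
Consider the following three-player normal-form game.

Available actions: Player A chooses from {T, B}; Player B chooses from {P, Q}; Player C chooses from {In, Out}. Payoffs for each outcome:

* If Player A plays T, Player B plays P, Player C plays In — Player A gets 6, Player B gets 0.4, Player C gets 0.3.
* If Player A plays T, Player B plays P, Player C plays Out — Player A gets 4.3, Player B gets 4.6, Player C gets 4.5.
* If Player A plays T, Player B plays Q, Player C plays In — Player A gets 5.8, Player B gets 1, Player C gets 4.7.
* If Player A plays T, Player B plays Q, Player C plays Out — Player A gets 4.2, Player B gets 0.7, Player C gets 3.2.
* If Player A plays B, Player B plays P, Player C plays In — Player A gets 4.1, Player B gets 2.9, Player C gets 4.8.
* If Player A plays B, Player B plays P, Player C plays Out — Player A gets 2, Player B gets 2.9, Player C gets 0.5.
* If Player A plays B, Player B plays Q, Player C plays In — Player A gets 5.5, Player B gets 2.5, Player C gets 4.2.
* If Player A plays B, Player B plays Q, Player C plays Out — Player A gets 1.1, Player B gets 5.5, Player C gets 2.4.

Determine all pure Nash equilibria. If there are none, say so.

The pure Nash equilibria are (T, P, Out), (T, Q, In).

Player A against (P, In): payoffs 6, 4.1 → best response T.
Player A against (P, Out): payoffs 4.3, 2 → best response T.
Player A against (Q, In): payoffs 5.8, 5.5 → best response T.
Player A against (Q, Out): payoffs 4.2, 1.1 → best response T.
Player B against (T, In): payoffs 0.4, 1 → best response Q.
Player B against (T, Out): payoffs 4.6, 0.7 → best response P.
Player B against (B, In): payoffs 2.9, 2.5 → best response P.
Player B against (B, Out): payoffs 2.9, 5.5 → best response Q.
Player C against (T, P): payoffs 0.3, 4.5 → best response Out.
Player C against (T, Q): payoffs 4.7, 3.2 → best response In.
Player C against (B, P): payoffs 4.8, 0.5 → best response In.
Player C against (B, Q): payoffs 4.2, 2.4 → best response In.
Mutual best responses: (T, P, Out); (T, Q, In).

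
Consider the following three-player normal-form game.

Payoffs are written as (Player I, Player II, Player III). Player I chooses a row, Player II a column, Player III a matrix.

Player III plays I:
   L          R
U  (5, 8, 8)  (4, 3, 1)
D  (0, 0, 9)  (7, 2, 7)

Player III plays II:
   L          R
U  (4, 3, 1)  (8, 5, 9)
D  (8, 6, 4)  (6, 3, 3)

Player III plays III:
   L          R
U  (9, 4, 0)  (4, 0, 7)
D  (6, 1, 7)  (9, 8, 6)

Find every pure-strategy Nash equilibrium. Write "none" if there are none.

(U, L, I): Player I gets 5, best alternative 0; Player II gets 8, best alternative 3; Player III gets 8, best alternative 1. No profitable deviation — NE.
(U, L, II): Player I can switch to D (4 → 8). Not NE.
(U, L, III): Player III can switch to I (0 → 8). Not NE.
(U, R, I): Player I can switch to D (4 → 7). Not NE.
(U, R, II): Player I gets 8, best alternative 6; Player II gets 5, best alternative 3; Player III gets 9, best alternative 7. No profitable deviation — NE.
(U, R, III): Player I can switch to D (4 → 9). Not NE.
(D, L, I): Player I can switch to U (0 → 5). Not NE.
(D, L, II): Player III can switch to I (4 → 9). Not NE.
(D, L, III): Player I can switch to U (6 → 9). Not NE.
(D, R, I): Player I gets 7, best alternative 4; Player II gets 2, best alternative 0; Player III gets 7, best alternative 6. No profitable deviation — NE.
(D, R, II): Player I can switch to U (6 → 8). Not NE.
(D, R, III): Player III can switch to I (6 → 7). Not NE.

(U, L, I) and (U, R, II) and (D, R, I)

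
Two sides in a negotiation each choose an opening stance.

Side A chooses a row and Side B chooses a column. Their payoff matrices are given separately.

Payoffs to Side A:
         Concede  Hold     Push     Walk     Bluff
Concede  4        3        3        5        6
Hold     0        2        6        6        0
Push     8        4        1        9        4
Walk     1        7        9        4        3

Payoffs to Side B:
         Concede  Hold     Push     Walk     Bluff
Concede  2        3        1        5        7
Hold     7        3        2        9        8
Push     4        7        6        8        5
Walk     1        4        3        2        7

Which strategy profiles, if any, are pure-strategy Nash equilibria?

(Concede, Concede): Side A can switch to Push (4 → 8). Not NE.
(Concede, Hold): Side A can switch to Push (3 → 4). Not NE.
(Concede, Push): Side A can switch to Hold (3 → 6). Not NE.
(Concede, Walk): Side A can switch to Hold (5 → 6). Not NE.
(Concede, Bluff): Side A gets 6, best alternative 4; Side B gets 7, best alternative 5. No profitable deviation — NE.
(Hold, Concede): Side A can switch to Concede (0 → 4). Not NE.
(Hold, Hold): Side A can switch to Concede (2 → 3). Not NE.
(Push, Walk): Side A gets 9, best alternative 6; Side B gets 8, best alternative 7. No profitable deviation — NE.
(The remaining 12 profiles each have a profitable deviation by the same check.)

The pure Nash equilibria are (Concede, Bluff) and (Push, Walk).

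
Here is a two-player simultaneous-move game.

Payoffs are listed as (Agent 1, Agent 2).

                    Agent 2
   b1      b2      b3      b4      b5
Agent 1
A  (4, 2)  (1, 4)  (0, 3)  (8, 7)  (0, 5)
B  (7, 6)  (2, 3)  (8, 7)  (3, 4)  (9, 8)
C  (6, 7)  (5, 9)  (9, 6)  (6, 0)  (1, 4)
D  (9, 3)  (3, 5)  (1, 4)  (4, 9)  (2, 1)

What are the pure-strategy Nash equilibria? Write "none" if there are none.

Agent 1 against b1: payoffs 4, 7, 6, 9 → best response D.
Agent 1 against b2: payoffs 1, 2, 5, 3 → best response C.
Agent 1 against b3: payoffs 0, 8, 9, 1 → best response C.
Agent 1 against b4: payoffs 8, 3, 6, 4 → best response A.
Agent 1 against b5: payoffs 0, 9, 1, 2 → best response B.
Agent 2 against A: payoffs 2, 4, 3, 7, 5 → best response b4.
Agent 2 against B: payoffs 6, 3, 7, 4, 8 → best response b5.
Agent 2 against C: payoffs 7, 9, 6, 0, 4 → best response b2.
Agent 2 against D: payoffs 3, 5, 4, 9, 1 → best response b4.
Mutual best responses: (A, b4); (B, b5); (C, b2).

Pure-strategy Nash equilibria: (A, b4), (B, b5), (C, b2)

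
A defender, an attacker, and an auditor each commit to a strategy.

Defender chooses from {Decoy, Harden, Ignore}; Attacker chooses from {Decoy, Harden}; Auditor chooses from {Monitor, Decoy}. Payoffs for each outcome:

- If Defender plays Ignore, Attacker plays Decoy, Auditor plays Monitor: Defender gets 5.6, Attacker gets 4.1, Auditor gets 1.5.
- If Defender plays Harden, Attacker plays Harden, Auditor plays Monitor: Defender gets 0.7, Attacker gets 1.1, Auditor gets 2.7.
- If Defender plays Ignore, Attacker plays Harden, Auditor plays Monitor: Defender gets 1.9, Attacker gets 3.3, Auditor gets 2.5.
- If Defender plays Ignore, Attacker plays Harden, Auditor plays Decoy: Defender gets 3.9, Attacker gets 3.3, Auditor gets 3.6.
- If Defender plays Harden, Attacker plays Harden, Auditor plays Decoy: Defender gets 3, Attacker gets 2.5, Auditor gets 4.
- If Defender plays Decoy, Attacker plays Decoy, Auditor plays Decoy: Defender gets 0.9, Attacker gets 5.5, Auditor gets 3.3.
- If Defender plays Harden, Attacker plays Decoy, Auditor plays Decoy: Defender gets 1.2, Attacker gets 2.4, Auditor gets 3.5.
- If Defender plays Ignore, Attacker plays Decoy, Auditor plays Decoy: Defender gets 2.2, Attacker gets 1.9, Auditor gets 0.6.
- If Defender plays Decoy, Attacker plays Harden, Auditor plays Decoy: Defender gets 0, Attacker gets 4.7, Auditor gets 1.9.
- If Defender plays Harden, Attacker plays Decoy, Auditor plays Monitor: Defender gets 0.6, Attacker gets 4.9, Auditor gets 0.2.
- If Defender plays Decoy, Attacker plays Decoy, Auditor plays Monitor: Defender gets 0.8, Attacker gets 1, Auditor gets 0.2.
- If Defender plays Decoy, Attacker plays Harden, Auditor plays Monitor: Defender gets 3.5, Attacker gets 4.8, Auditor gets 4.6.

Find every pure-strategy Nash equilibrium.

Defender against (Decoy, Monitor): payoffs 0.8, 0.6, 5.6 → best response Ignore.
Defender against (Decoy, Decoy): payoffs 0.9, 1.2, 2.2 → best response Ignore.
Defender against (Harden, Monitor): payoffs 3.5, 0.7, 1.9 → best response Decoy.
Defender against (Harden, Decoy): payoffs 0, 3, 3.9 → best response Ignore.
Attacker against (Decoy, Monitor): payoffs 1, 4.8 → best response Harden.
Attacker against (Decoy, Decoy): payoffs 5.5, 4.7 → best response Decoy.
Attacker against (Harden, Monitor): payoffs 4.9, 1.1 → best response Decoy.
Attacker against (Harden, Decoy): payoffs 2.4, 2.5 → best response Harden.
Attacker against (Ignore, Monitor): payoffs 4.1, 3.3 → best response Decoy.
Attacker against (Ignore, Decoy): payoffs 1.9, 3.3 → best response Harden.
Auditor against (Decoy, Decoy): payoffs 0.2, 3.3 → best response Decoy.
Auditor against (Decoy, Harden): payoffs 4.6, 1.9 → best response Monitor.
Auditor against (Harden, Decoy): payoffs 0.2, 3.5 → best response Decoy.
Auditor against (Harden, Harden): payoffs 2.7, 4 → best response Decoy.
Auditor against (Ignore, Decoy): payoffs 1.5, 0.6 → best response Monitor.
Auditor against (Ignore, Harden): payoffs 2.5, 3.6 → best response Decoy.
Mutual best responses: (Decoy, Harden, Monitor); (Ignore, Decoy, Monitor); (Ignore, Harden, Decoy).

The pure Nash equilibria are (Decoy, Harden, Monitor); (Ignore, Decoy, Monitor); (Ignore, Harden, Decoy).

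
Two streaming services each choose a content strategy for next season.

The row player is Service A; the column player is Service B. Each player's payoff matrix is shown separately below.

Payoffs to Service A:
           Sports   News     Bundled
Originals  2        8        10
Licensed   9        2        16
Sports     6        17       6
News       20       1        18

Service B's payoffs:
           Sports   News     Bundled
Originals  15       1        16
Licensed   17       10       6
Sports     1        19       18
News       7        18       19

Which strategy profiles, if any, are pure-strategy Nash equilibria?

Check each profile: it is a Nash equilibrium iff no player can strictly gain by switching unilaterally.
(Originals, Sports): Service A can switch to Licensed (2 → 9). Not NE.
(Originals, News): Service A can switch to Sports (8 → 17). Not NE.
(Originals, Bundled): Service A can switch to Licensed (10 → 16). Not NE.
(Licensed, Sports): Service A can switch to News (9 → 20). Not NE.
(Licensed, News): Service A can switch to Originals (2 → 8). Not NE.
(Licensed, Bundled): Service A can switch to News (16 → 18). Not NE.
(Sports, Sports): Service A can switch to Licensed (6 → 9). Not NE.
(Sports, News): Service A gets 17, best alternative 8; Service B gets 19, best alternative 18. No profitable deviation — NE.
(Sports, Bundled): Service A can switch to Originals (6 → 10). Not NE.
(News, Bundled): Service A gets 18, best alternative 16; Service B gets 19, best alternative 18. No profitable deviation — NE.
(The remaining 2 profiles each have a profitable deviation by the same check.)

The pure Nash equilibria are (Sports, News) and (News, Bundled).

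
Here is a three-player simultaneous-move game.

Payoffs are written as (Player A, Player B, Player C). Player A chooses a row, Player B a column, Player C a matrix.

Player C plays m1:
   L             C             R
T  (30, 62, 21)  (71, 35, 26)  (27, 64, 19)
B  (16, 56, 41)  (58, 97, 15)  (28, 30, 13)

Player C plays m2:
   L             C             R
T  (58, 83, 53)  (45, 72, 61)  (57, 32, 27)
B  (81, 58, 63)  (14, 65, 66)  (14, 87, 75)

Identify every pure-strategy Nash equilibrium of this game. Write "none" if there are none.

none

For each player, find the best response to each opponent profile; mutual best responses are the pure NE.
Player A against (L, m1): payoffs 30, 16 → best response T.
Player A against (L, m2): payoffs 58, 81 → best response B.
Player A against (C, m1): payoffs 71, 58 → best response T.
Player A against (C, m2): payoffs 45, 14 → best response T.
Player A against (R, m1): payoffs 27, 28 → best response B.
Player A against (R, m2): payoffs 57, 14 → best response T.
Player B against (T, m1): payoffs 62, 35, 64 → best response R.
Player B against (T, m2): payoffs 83, 72, 32 → best response L.
Player B against (B, m1): payoffs 56, 97, 30 → best response C.
Player B against (B, m2): payoffs 58, 65, 87 → best response R.
Player C against (T, L): payoffs 21, 53 → best response m2.
Player C against (T, C): payoffs 26, 61 → best response m2.
Player C against (T, R): payoffs 19, 27 → best response m2.
Player C against (B, L): payoffs 41, 63 → best response m2.
Player C against (B, C): payoffs 15, 66 → best response m2.
Player C against (B, R): payoffs 13, 75 → best response m2.
No profile is a mutual best response for all players.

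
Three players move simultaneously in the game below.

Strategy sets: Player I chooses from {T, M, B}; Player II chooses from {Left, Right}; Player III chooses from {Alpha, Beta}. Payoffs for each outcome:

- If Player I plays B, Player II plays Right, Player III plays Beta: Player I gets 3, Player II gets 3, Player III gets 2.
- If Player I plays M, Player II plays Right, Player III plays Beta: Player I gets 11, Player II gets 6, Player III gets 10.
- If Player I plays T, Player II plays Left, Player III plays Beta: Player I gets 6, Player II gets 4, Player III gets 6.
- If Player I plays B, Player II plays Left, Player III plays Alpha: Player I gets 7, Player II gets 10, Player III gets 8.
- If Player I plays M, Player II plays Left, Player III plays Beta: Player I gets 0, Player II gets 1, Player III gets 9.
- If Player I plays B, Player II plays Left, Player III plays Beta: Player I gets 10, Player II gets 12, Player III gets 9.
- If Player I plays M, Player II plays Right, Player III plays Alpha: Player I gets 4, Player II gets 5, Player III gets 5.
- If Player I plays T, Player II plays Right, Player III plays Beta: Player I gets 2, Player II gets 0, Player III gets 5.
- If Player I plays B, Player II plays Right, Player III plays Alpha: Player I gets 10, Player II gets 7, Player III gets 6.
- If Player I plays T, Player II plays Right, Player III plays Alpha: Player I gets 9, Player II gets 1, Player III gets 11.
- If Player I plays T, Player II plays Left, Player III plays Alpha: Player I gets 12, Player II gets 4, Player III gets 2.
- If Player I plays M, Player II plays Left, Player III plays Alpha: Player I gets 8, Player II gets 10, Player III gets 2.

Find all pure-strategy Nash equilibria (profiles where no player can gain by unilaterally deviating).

(M, Right, Beta) and (B, Left, Beta)

For each strategy profile, look for a profitable unilateral deviation.
(T, Left, Alpha): Player III can switch to Beta (2 → 6). Not NE.
(T, Left, Beta): Player I can switch to B (6 → 10). Not NE.
(T, Right, Alpha): Player I can switch to B (9 → 10). Not NE.
(T, Right, Beta): Player I can switch to M (2 → 11). Not NE.
(M, Left, Alpha): Player I can switch to T (8 → 12). Not NE.
(M, Left, Beta): Player I can switch to T (0 → 6). Not NE.
(M, Right, Alpha): Player I can switch to T (4 → 9). Not NE.
(M, Right, Beta): Player I gets 11, best alternative 3; Player II gets 6, best alternative 1; Player III gets 10, best alternative 5. No profitable deviation — NE.
(B, Left, Alpha): Player I can switch to T (7 → 12). Not NE.
(B, Left, Beta): Player I gets 10, best alternative 6; Player II gets 12, best alternative 3; Player III gets 9, best alternative 8. No profitable deviation — NE.
(B, Right, Alpha): Player II can switch to Left (7 → 10). Not NE.
(B, Right, Beta): Player I can switch to M (3 → 11). Not NE.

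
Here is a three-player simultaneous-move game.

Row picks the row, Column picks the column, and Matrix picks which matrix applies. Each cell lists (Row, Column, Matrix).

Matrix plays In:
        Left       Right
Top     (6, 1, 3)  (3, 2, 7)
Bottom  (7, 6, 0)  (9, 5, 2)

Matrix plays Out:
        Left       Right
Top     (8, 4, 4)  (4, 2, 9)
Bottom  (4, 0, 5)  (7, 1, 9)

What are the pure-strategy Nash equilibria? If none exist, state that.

Row against (Left, In): payoffs 6, 7 → best response Bottom.
Row against (Left, Out): payoffs 8, 4 → best response Top.
Row against (Right, In): payoffs 3, 9 → best response Bottom.
Row against (Right, Out): payoffs 4, 7 → best response Bottom.
Column against (Top, In): payoffs 1, 2 → best response Right.
Column against (Top, Out): payoffs 4, 2 → best response Left.
Column against (Bottom, In): payoffs 6, 5 → best response Left.
Column against (Bottom, Out): payoffs 0, 1 → best response Right.
Matrix against (Top, Left): payoffs 3, 4 → best response Out.
Matrix against (Top, Right): payoffs 7, 9 → best response Out.
Matrix against (Bottom, Left): payoffs 0, 5 → best response Out.
Matrix against (Bottom, Right): payoffs 2, 9 → best response Out.
Mutual best responses: (Top, Left, Out); (Bottom, Right, Out).

The pure Nash equilibria are (Top, Left, Out), (Bottom, Right, Out).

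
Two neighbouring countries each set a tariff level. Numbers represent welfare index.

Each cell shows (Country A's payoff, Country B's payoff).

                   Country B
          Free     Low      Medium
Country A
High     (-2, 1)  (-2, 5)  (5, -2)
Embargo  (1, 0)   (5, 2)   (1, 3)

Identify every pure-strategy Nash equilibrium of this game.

There is no pure-strategy Nash equilibrium.

Country A against Free: payoffs -2, 1 → best response Embargo.
Country A against Low: payoffs -2, 5 → best response Embargo.
Country A against Medium: payoffs 5, 1 → best response High.
Country B against High: payoffs 1, 5, -2 → best response Low.
Country B against Embargo: payoffs 0, 2, 3 → best response Medium.
No profile is a mutual best response for all players.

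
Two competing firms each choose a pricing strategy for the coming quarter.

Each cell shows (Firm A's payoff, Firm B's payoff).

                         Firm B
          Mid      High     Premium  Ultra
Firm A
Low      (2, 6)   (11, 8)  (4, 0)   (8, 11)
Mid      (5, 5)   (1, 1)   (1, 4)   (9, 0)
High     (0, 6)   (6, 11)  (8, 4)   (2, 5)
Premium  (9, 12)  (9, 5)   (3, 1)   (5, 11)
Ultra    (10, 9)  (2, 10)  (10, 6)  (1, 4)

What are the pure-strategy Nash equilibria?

For each strategy profile, look for a profitable unilateral deviation.
(Low, Mid): Firm A can switch to Mid (2 → 5). Not NE.
(Low, High): Firm B can switch to Ultra (8 → 11). Not NE.
(Low, Premium): Firm A can switch to High (4 → 8). Not NE.
(Low, Ultra): Firm A can switch to Mid (8 → 9). Not NE.
(Mid, Mid): Firm A can switch to Premium (5 → 9). Not NE.
(Mid, High): Firm A can switch to Low (1 → 11). Not NE.
(Mid, Premium): Firm A can switch to Low (1 → 4). Not NE.
(Mid, Ultra): Firm B can switch to Mid (0 → 5). Not NE.
(High, Mid): Firm A can switch to Low (0 → 2). Not NE.
(High, High): Firm A can switch to Low (6 → 11). Not NE.
(The remaining 10 profiles each have a profitable deviation by the same check.)

none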